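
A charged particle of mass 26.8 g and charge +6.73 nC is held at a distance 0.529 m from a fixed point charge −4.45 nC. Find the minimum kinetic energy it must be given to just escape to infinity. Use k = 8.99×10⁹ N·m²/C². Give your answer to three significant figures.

5.09×10⁻⁷ J

To just escape, total mechanical energy must reach zero at infinity: ½mv²_min + U = 0, so ½mv²_min = −U = |kQq|/r.
|U| = |kQq|/r = (8.99×10⁹ N·m²/C²)(4.45×10⁻⁹)(6.73×10⁻⁹)/(0.529) = 5.09×10⁻⁷ J.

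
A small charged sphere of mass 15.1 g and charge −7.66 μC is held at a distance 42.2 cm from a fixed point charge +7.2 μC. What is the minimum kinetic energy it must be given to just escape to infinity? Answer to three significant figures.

1.17 J

To just escape, total mechanical energy must reach zero at infinity: ½mv²_min + U = 0, so ½mv²_min = −U = |kQq|/r.
|U| = |kQq|/r = (8.99×10⁹ N·m²/C²)(7.20×10⁻⁶)(7.66×10⁻⁶)/(0.422) = 1.17 J.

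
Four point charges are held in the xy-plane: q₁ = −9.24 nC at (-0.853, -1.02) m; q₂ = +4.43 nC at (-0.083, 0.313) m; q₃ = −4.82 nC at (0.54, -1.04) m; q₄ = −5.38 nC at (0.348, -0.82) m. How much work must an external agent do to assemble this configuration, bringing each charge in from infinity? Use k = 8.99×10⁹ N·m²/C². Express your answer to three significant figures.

The work to assemble the configuration equals its total potential energy, U = Σ kqᵢqⱼ/rᵢⱼ over all pairs.
Pair separations: r₁₂ = 1.54 m, r₁₃ = 1.39 m, r₁₄ = 1.22 m, r₂₃ = 1.49 m, r₂₄ = 1.21 m, r₃₄ = 0.292 m.
Summing all 6 pair terms gives U = 9.08×10⁻⁷ J.

9.08×10⁻⁷ J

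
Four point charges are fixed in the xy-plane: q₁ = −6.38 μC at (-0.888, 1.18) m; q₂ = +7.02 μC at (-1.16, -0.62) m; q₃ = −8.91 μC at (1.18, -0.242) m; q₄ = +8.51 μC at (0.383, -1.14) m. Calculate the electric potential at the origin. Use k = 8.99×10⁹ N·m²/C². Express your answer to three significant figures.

6260 V

The total potential is the scalar sum of each charge's contribution, V = Σ kqᵢ/rᵢ.
Distances from the field point to each charge: r₁ = 1.48 m, r₂ = 1.32 m, r₃ = 1.20 m, r₄ = 1.20 m.
V = k[(-6.38×10⁻⁶)/(1.48) + (7.02×10⁻⁶)/(1.32) + (-8.91×10⁻⁶)/(1.20) + (8.51×10⁻⁶)/(1.20)] = 6260 V.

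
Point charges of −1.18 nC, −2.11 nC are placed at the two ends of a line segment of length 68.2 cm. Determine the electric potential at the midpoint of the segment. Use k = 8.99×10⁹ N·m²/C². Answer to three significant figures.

-86.7 V

Electric potential is a scalar, so the contributions from each charge add algebraically: V = Σ kqᵢ/rᵢ.
Each charge is 0.341 m from the midpoint.
V = k[(-1.18×10⁻⁹)/(0.341) + (-2.11×10⁻⁹)/(0.341)] = -86.7 V.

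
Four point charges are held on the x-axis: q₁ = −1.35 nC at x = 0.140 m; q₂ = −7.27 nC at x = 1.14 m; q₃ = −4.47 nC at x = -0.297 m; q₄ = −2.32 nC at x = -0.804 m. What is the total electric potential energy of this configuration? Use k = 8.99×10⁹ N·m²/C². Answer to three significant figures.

7.07×10⁻⁷ J

The work to assemble the configuration equals its total potential energy, U = Σ kqᵢqⱼ/rᵢⱼ over all pairs.
Pair separations: r₁₂ = 1.00 m, r₁₃ = 0.437 m, r₁₄ = 0.944 m, r₂₃ = 1.44 m, r₂₄ = 1.94 m, r₃₄ = 0.507 m.
Summing all 6 pair terms gives U = 7.07×10⁻⁷ J.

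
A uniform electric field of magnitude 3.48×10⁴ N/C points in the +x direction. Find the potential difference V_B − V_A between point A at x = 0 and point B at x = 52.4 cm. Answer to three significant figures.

In a uniform field, potential decreases in the direction of E: V_B − V_A = −E·Δx.
V_B − V_A = −(3.48×10⁴ V/m)(0.524 m) = -1.82×10⁴ V.

-1.82×10⁴ V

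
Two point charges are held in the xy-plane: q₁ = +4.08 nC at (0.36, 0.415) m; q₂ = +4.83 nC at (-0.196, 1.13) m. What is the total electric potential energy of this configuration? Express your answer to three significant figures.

1.96×10⁻⁷ J

The assembly work is the sum of pairwise potential energies, U = Σ_{i<j} kqᵢqⱼ/rᵢⱼ.
Pair separations: r₁₂ = 0.906 m.
U = (1.96×10⁻⁷) = 1.96×10⁻⁷ J.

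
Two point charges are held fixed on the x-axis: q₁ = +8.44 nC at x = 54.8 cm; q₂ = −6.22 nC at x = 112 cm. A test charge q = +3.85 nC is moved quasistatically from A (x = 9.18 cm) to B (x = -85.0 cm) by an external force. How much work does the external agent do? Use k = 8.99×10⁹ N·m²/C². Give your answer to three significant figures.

For quasistatic motion the external work equals the change in potential energy: W_ext = qΔV = q(V_B − V_A).
At A: distances to the source charges are 0.456 m, 1.03 m; V_A = Σ kqᵢ/rᵢ = 112 V.
At B: distances to the source charges are 1.40 m, 1.97 m; V_B = Σ kqᵢ/rᵢ = 25.9 V.
ΔV = V_B − V_A = -86.0 V.
W_ext = qΔV = (3.85×10⁻⁹ C)(-86.0 V) = -3.31×10⁻⁷ J.

-3.31×10⁻⁷ J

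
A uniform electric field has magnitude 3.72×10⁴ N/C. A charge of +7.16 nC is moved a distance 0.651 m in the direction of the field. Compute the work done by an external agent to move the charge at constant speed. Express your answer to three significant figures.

The potential change for a displacement 0.651 m in the direction of the field is ΔV = −Ed = -2.42×10⁴ V.
W_ext = qΔV = -1.73×10⁻⁴ J.

-1.73×10⁻⁴ J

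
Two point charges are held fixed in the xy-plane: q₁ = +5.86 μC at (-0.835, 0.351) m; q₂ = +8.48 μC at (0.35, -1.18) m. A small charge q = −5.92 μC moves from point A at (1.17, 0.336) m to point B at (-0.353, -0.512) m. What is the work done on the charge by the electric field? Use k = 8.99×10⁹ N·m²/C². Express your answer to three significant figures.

The work done by the electric force is W_field = −ΔU = −q(V_B − V_A) = q(V_A − V_B).
At A: distances to the source charges are 2.01 m, 1.72 m; V_A = Σ kqᵢ/rᵢ = 7.05×10⁴ V.
At B: distances to the source charges are 0.988 m, 0.970 m; V_B = Σ kqᵢ/rᵢ = 1.32×10⁵ V.
ΔV = V_B − V_A = 6.14×10⁴ V.
W_field = −qΔV = −(-5.92×10⁻⁶ C)(6.14×10⁴ V) = 0.364 J.

0.364 J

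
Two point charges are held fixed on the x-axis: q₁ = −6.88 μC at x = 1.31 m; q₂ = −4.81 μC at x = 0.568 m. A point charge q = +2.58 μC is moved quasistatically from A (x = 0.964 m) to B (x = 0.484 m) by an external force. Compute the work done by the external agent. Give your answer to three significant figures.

For quasistatic motion the external work equals the change in potential energy: W_ext = qΔV = q(V_B − V_A).
At A: distances to the source charges are 0.346 m, 0.396 m; V_A = Σ kqᵢ/rᵢ = -2.88×10⁵ V.
At B: distances to the source charges are 0.826 m, 0.0840 m; V_B = Σ kqᵢ/rᵢ = -5.90×10⁵ V.
ΔV = V_B − V_A = -3.02×10⁵ V.
W_ext = qΔV = (2.58×10⁻⁶ C)(-3.02×10⁵ V) = -0.778 J.

-0.778 J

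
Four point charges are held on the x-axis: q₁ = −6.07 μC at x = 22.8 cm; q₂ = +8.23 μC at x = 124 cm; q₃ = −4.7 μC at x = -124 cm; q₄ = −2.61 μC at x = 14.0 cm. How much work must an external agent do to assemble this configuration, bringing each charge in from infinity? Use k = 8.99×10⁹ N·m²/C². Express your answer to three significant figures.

The assembly work is the sum of pairwise potential energies, U = Σ_{i<j} kqᵢqⱼ/rᵢⱼ.
Pair separations: r₁₂ = 1.01 m, r₁₃ = 1.47 m, r₁₄ = 0.0880 m, r₂₃ = 2.48 m, r₂₄ = 1.10 m, r₃₄ = 1.38 m.
Summing all 6 pair terms gives U = 1.11 J.

1.11 J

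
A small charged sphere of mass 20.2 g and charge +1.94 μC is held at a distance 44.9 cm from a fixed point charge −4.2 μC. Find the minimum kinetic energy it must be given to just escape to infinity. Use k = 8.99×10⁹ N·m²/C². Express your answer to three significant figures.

To just escape, total mechanical energy must reach zero at infinity: ½mv²_min + U = 0, so ½mv²_min = −U = |kQq|/r.
|U| = |kQq|/r = (8.99×10⁹ N·m²/C²)(4.20×10⁻⁶)(1.94×10⁻⁶)/(0.449) = 0.163 J.

0.163 J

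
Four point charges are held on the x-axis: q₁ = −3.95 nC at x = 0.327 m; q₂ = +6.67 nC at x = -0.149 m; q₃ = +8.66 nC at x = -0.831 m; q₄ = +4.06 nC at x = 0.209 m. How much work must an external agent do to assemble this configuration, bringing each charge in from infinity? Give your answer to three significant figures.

The work to assemble the configuration equals its total potential energy, U = Σ kqᵢqⱼ/rᵢⱼ over all pairs.
Pair separations: r₁₂ = 0.476 m, r₁₃ = 1.16 m, r₁₄ = 0.118 m, r₂₃ = 0.682 m, r₂₄ = 0.358 m, r₃₄ = 1.04 m.
Summing all 6 pair terms gives U = -2.40×10⁻⁷ J.

-2.40×10⁻⁷ J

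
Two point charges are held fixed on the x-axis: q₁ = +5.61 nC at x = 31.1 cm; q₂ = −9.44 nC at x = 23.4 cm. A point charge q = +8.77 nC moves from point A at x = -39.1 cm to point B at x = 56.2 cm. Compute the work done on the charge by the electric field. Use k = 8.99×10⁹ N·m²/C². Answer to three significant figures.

The work done by the electric force is W_field = −ΔU = −q(V_B − V_A) = q(V_A − V_B).
At A: distances to the source charges are 0.702 m, 0.625 m; V_A = Σ kqᵢ/rᵢ = -63.9 V.
At B: distances to the source charges are 0.251 m, 0.328 m; V_B = Σ kqᵢ/rᵢ = -57.8 V.
ΔV = V_B − V_A = 6.14 V.
W_field = −qΔV = −(8.77×10⁻⁹ C)(6.14 V) = -5.38×10⁻⁸ J.

-5.38×10⁻⁸ J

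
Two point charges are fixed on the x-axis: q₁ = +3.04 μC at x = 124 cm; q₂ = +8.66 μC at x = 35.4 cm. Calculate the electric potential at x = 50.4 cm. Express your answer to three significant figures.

5.56×10⁵ V

Electric potential is a scalar, so the contributions from each charge add algebraically: V = Σ kqᵢ/rᵢ.
Distances from the field point to each charge: r₁ = 0.736 m, r₂ = 0.150 m.
V = k[(3.04×10⁻⁶)/(0.736) + (8.66×10⁻⁶)/(0.150)] = 5.56×10⁵ V.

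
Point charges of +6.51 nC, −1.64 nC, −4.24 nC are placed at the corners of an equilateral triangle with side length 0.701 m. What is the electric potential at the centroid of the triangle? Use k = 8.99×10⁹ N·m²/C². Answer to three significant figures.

14.0 V

Electric potential is a scalar, so the contributions from each charge add algebraically: V = Σ kqᵢ/rᵢ.
The distance from each vertex to the centroid is a/√3 = 0.405 m.
V = k[(6.51×10⁻⁹)/(0.405) + (-1.64×10⁻⁹)/(0.405) + (-4.24×10⁻⁹)/(0.405)] = 14.0 V.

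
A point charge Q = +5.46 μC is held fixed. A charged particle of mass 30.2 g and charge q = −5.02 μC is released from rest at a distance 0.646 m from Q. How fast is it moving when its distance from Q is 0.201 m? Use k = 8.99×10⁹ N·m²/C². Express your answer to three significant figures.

Only the electrostatic force acts, so mechanical energy is conserved: ½mv² = U₁ − U₂ = kQq(1/r₁ − 1/r₂).
U₁ − U₂ = (8.99×10⁹ N·m²/C²)(5.46×10⁻⁶ C)(-5.02×10⁻⁶ C)(1/0.646 − 1/0.201) = 0.844 J.
v = √(2·0.844/0.0302) = 7.48 m/s.

7.48 m/s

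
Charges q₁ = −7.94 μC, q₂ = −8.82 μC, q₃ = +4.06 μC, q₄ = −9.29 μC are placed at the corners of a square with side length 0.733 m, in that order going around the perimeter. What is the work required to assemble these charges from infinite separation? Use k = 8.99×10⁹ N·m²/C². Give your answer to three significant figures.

1.29 J

The work to assemble the configuration equals its total potential energy, U = Σ kqᵢqⱼ/rᵢⱼ over all pairs.
The four side pairs have separation 0.733 m and the two diagonal pairs 1.04 m.
Summing all 6 pair terms gives U = 1.29 J.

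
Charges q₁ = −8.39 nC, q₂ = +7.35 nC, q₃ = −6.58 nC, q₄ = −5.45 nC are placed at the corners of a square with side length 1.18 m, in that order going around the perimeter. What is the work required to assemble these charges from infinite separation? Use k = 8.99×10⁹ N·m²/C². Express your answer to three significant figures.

-1.35×10⁻⁷ J

The work to assemble the configuration equals its total potential energy, U = Σ kqᵢqⱼ/rᵢⱼ over all pairs.
The four side pairs have separation 1.18 m and the two diagonal pairs 1.67 m.
Summing all 6 pair terms gives U = -1.35×10⁻⁷ J.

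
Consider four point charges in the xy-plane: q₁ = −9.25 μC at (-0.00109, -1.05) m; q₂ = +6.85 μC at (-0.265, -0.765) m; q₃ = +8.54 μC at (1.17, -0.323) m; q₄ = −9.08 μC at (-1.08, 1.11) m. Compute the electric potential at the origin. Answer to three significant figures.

Electric potential is a scalar, so the contributions from each charge add algebraically: V = Σ kqᵢ/rᵢ.
Distances from the field point to each charge: r₁ = 1.05 m, r₂ = 0.810 m, r₃ = 1.21 m, r₄ = 1.55 m.
V = k[(-9.25×10⁻⁶)/(1.05) + (6.85×10⁻⁶)/(0.810) + (8.54×10⁻⁶)/(1.21) + (-9.08×10⁻⁶)/(1.55)] = 7410 V.

7410 V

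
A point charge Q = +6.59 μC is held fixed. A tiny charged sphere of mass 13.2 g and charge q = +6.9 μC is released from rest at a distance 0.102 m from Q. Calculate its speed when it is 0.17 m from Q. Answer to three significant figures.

15.6 m/s

Only the electrostatic force acts, so mechanical energy is conserved: ½mv² = U₁ − U₂ = kQq(1/r₁ − 1/r₂).
U₁ − U₂ = (8.99×10⁹ N·m²/C²)(6.59×10⁻⁶ C)(6.90×10⁻⁶ C)(1/0.102 − 1/0.170) = 1.60 J.
v = √(2·1.60/0.0132) = 15.6 m/s.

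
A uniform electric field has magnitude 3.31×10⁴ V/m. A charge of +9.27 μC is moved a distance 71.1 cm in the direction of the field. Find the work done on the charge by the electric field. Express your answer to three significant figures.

0.218 J

The potential change for a displacement 71.1 cm in the direction of the field is ΔV = −Ed = -2.35×10⁴ V.
W_field = −qΔV = 0.218 J.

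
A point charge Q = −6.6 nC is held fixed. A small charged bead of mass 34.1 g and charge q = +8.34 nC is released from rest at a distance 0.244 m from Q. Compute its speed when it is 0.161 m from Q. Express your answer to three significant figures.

Only the electrostatic force acts, so mechanical energy is conserved: ½mv² = U₁ − U₂ = kQq(1/r₁ − 1/r₂).
U₁ − U₂ = (8.99×10⁹ N·m²/C²)(-6.60×10⁻⁹ C)(8.34×10⁻⁹ C)(1/0.244 − 1/0.161) = 1.05×10⁻⁶ J.
v = √(2·1.05×10⁻⁶/0.0341) = 7.83×10⁻³ m/s.

7.83×10⁻³ m/s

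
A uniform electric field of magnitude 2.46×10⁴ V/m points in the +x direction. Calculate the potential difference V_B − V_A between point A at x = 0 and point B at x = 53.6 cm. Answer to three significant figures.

In a uniform field, potential decreases in the direction of E: V_B − V_A = −E·Δx.
V_B − V_A = −(2.46×10⁴ V/m)(0.536 m) = -1.32×10⁴ V.

-1.32×10⁴ V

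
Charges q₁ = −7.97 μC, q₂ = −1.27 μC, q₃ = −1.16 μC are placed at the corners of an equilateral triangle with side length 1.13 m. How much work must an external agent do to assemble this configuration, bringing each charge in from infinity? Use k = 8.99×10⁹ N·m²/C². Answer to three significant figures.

0.166 J

The work to assemble the configuration equals its total potential energy, U = Σ kqᵢqⱼ/rᵢⱼ over all pairs.
All three pair separations equal the side length, 1.13 m.
U = (0.0805) + (0.0736) + (0.0117) = 0.166 J.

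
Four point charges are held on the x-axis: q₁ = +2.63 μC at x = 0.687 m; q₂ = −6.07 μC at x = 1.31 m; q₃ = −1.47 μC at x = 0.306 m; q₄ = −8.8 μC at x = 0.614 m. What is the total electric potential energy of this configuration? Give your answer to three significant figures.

The assembly work is the sum of pairwise potential energies, U = Σ_{i<j} kqᵢqⱼ/rᵢⱼ.
Pair separations: r₁₂ = 0.623 m, r₁₃ = 0.381 m, r₁₄ = 0.0730 m, r₂₃ = 1.00 m, r₂₄ = 0.696 m, r₃₄ = 0.308 m.
Summing all 6 pair terms gives U = -2.02 J.

-2.02 J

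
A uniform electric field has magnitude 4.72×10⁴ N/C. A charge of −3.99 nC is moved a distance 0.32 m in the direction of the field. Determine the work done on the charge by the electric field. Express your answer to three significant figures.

The potential change for a displacement 0.32 m in the direction of the field is ΔV = −Ed = -1.51×10⁴ V.
W_field = −qΔV = -6.03×10⁻⁵ J.

-6.03×10⁻⁵ J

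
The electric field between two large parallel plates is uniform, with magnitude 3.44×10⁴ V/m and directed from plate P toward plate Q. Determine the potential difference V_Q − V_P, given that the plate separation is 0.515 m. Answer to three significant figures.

In a uniform field, potential decreases in the direction of E: ΔV = −E·d for a displacement d parallel to E.
Going from P to Q is a displacement of 0.515 m along the field, so V_Q − V_P = −Ed = -1.77×10⁴ V.

-1.77×10⁴ V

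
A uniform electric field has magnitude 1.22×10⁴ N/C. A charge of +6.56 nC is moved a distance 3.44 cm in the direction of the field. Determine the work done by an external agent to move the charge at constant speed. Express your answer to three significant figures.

-2.75×10⁻⁶ J

The potential change for a displacement 3.44 cm in the direction of the field is ΔV = −Ed = -420 V.
W_ext = qΔV = -2.75×10⁻⁶ J.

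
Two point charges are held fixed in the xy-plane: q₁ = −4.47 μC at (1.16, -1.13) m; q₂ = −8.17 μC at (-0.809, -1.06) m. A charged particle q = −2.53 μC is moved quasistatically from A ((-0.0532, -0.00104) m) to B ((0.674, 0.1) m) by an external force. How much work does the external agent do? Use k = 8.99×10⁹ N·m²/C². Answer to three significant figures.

For quasistatic motion the external work equals the change in potential energy: W_ext = qΔV = q(V_B − V_A).
At A: distances to the source charges are 1.66 m, 1.30 m; V_A = Σ kqᵢ/rᵢ = -8.07×10⁴ V.
At B: distances to the source charges are 1.32 m, 1.88 m; V_B = Σ kqᵢ/rᵢ = -6.94×10⁴ V.
ΔV = V_B − V_A = 1.13×10⁴ V.
W_ext = qΔV = (-2.53×10⁻⁶ C)(1.13×10⁴ V) = -0.0286 J.

-0.0286 J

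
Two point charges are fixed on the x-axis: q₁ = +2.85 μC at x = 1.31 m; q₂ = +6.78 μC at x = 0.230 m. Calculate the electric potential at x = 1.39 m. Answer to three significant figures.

Electric potential is a scalar, so the contributions from each charge add algebraically: V = Σ kqᵢ/rᵢ.
Distances from the field point to each charge: r₁ = 0.0800 m, r₂ = 1.16 m.
V = k[(2.85×10⁻⁶)/(0.0800) + (6.78×10⁻⁶)/(1.16)] = 3.73×10⁵ V.

3.73×10⁵ V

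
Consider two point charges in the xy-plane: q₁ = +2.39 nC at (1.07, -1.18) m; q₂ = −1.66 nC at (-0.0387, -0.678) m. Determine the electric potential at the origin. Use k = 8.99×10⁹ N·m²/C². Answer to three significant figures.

-8.49 V

Electric potential is a scalar, so the contributions from each charge add algebraically: V = Σ kqᵢ/rᵢ.
Distances from the field point to each charge: r₁ = 1.59 m, r₂ = 0.679 m.
V = k[(2.39×10⁻⁹)/(1.59) + (-1.66×10⁻⁹)/(0.679)] = -8.49 V.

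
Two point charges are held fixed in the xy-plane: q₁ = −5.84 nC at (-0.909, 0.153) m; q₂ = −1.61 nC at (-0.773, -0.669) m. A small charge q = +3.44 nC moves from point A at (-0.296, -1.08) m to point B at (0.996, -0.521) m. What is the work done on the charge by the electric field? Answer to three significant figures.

The work done by the electric force is W_field = −ΔU = −q(V_B − V_A) = q(V_A − V_B).
At A: distances to the source charges are 1.38 m, 0.630 m; V_A = Σ kqᵢ/rᵢ = -61.1 V.
At B: distances to the source charges are 2.02 m, 1.78 m; V_B = Σ kqᵢ/rᵢ = -34.1 V.
ΔV = V_B − V_A = 27.0 V.
W_field = −qΔV = −(3.44×10⁻⁹ C)(27.0 V) = -9.28×10⁻⁸ J.

-9.28×10⁻⁸ J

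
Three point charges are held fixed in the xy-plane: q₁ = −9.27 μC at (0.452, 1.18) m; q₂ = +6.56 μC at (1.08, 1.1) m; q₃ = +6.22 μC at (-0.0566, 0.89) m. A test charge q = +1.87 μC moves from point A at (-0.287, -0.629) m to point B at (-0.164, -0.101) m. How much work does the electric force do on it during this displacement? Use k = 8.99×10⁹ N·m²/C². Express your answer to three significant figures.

-0.0207 J

The work done by the electric force is W_field = −ΔU = −q(V_B − V_A) = q(V_A − V_B).
At A: distances to the source charges are 1.95 m, 2.20 m, 1.54 m; V_A = Σ kqᵢ/rᵢ = 2.05×10⁴ V.
At B: distances to the source charges are 1.42 m, 1.73 m, 0.997 m; V_B = Σ kqᵢ/rᵢ = 3.16×10⁴ V.
ΔV = V_B − V_A = 1.11×10⁴ V.
W_field = −qΔV = −(1.87×10⁻⁶ C)(1.11×10⁴ V) = -0.0207 J.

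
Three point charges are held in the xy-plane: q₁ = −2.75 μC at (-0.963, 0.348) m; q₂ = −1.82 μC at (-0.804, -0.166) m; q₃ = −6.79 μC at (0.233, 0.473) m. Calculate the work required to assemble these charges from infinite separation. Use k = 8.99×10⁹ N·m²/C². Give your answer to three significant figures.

0.314 J

The assembly work is the sum of pairwise potential energies, U = Σ_{i<j} kqᵢqⱼ/rᵢⱼ.
Pair separations: r₁₂ = 0.538 m, r₁₃ = 1.20 m, r₂₃ = 1.22 m.
U = (0.0836) + (0.140) + (0.0912) = 0.314 J.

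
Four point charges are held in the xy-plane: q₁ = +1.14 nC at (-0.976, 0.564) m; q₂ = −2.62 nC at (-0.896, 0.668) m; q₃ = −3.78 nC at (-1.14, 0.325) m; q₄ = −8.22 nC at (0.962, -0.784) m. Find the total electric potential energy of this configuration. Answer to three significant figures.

3.72×10⁻⁸ J

The work to assemble the configuration equals its total potential energy, U = Σ kqᵢqⱼ/rᵢⱼ over all pairs.
Pair separations: r₁₂ = 0.131 m, r₁₃ = 0.290 m, r₁₄ = 2.36 m, r₂₃ = 0.421 m, r₂₄ = 2.36 m, r₃₄ = 2.38 m.
Summing all 6 pair terms gives U = 3.72×10⁻⁸ J.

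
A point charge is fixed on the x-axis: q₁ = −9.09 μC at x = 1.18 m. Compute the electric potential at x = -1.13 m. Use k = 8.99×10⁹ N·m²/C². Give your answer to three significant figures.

Electric potential is a scalar, so the contributions from each charge add algebraically: V = Σ kqᵢ/rᵢ.
V = k[(-9.09×10⁻⁶)/(2.31)] = -3.54×10⁴ V.

-3.54×10⁴ V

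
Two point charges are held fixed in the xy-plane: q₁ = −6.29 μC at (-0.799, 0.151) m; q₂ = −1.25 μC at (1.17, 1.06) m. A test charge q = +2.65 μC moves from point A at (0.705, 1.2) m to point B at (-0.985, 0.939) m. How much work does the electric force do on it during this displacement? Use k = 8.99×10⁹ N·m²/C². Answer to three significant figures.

The work done by the electric force is W_field = −ΔU = −q(V_B − V_A) = q(V_A − V_B).
At A: distances to the source charges are 1.83 m, 0.486 m; V_A = Σ kqᵢ/rᵢ = -5.40×10⁴ V.
At B: distances to the source charges are 0.810 m, 2.16 m; V_B = Σ kqᵢ/rᵢ = -7.50×10⁴ V.
ΔV = V_B − V_A = -2.11×10⁴ V.
W_field = −qΔV = −(2.65×10⁻⁶ C)(-2.11×10⁴ V) = 0.0558 J.

0.0558 J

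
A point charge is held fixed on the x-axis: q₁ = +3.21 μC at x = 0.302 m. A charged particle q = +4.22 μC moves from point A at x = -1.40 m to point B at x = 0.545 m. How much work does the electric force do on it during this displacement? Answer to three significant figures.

The work done by the electric force is W_field = −ΔU = −q(V_B − V_A) = q(V_A − V_B).
At A: distance to the source charge is 1.70 m; V_A = kq₁/r = 1.70×10⁴ V.
At B: distance to the source charge is 0.243 m; V_B = kq₁/r = 1.19×10⁵ V.
ΔV = V_B − V_A = 1.02×10⁵ V.
W_field = −qΔV = −(4.22×10⁻⁶ C)(1.02×10⁵ V) = -0.430 J.

-0.430 J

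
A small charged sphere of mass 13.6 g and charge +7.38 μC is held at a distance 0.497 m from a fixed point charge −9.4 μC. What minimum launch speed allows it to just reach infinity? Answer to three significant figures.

13.6 m/s

To just escape, total mechanical energy must reach zero at infinity: ½mv²_min + U = 0, so ½mv²_min = −U = |kQq|/r.
|U| = |kQq|/r = (8.99×10⁹ N·m²/C²)(9.40×10⁻⁶)(7.38×10⁻⁶)/(0.497) = 1.25 J.
v_min = √(2|U|/m) = √(2·1.25/0.0136) = 13.6 m/s.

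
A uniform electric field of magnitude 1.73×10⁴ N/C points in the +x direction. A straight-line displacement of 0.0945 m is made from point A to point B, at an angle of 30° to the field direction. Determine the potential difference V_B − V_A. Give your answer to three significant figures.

-1420 V

Only the component of displacement along E changes the potential: ΔV = −E·d·cosθ.
ΔV = −(1.73×10⁴ V/m)(0.0945 m)cos30° = -1420 V.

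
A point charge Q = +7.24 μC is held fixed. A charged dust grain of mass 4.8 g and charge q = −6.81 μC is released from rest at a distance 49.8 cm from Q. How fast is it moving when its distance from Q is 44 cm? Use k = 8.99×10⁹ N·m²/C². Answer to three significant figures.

6.99 m/s

Only the electrostatic force acts, so mechanical energy is conserved: ½mv² = U₁ − U₂ = kQq(1/r₁ − 1/r₂).
U₁ − U₂ = (8.99×10⁹ N·m²/C²)(7.24×10⁻⁶ C)(-6.81×10⁻⁶ C)(1/0.498 − 1/0.440) = 0.117 J.
v = √(2·0.117/4.80×10⁻³) = 6.99 m/s.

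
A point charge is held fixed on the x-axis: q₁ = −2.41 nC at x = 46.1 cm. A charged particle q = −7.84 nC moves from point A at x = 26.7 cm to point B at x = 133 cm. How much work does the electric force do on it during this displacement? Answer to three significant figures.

6.80×10⁻⁷ J

The work done by the electric force is W_field = −ΔU = −q(V_B − V_A) = q(V_A − V_B).
At A: distance to the source charge is 0.194 m; V_A = kq₁/r = -112 V.
At B: distance to the source charge is 0.869 m; V_B = kq₁/r = -24.9 V.
ΔV = V_B − V_A = 86.7 V.
W_field = −qΔV = −(-7.84×10⁻⁹ C)(86.7 V) = 6.80×10⁻⁷ J.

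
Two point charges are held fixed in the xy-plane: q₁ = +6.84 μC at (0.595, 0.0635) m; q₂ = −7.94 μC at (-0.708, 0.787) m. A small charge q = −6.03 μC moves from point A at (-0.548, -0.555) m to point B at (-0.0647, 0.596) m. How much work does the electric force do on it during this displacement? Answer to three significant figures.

The work done by the electric force is W_field = −ΔU = −q(V_B − V_A) = q(V_A − V_B).
At A: distances to the source charges are 1.30 m, 1.35 m; V_A = Σ kqᵢ/rᵢ = -5500 V.
At B: distances to the source charges are 0.848 m, 0.671 m; V_B = Σ kqᵢ/rᵢ = -3.38×10⁴ V.
ΔV = V_B − V_A = -2.83×10⁴ V.
W_field = −qΔV = −(-6.03×10⁻⁶ C)(-2.83×10⁴ V) = -0.171 J.

-0.171 J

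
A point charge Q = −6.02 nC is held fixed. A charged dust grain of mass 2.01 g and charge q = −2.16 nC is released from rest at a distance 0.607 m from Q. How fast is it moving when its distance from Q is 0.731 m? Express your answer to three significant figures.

Only the electrostatic force acts, so mechanical energy is conserved: ½mv² = U₁ − U₂ = kQq(1/r₁ − 1/r₂).
U₁ − U₂ = (8.99×10⁹ N·m²/C²)(-6.02×10⁻⁹ C)(-2.16×10⁻⁹ C)(1/0.607 − 1/0.731) = 3.27×10⁻⁸ J.
v = √(2·3.27×10⁻⁸/2.01×10⁻³) = 5.70×10⁻³ m/s.

5.70×10⁻³ m/s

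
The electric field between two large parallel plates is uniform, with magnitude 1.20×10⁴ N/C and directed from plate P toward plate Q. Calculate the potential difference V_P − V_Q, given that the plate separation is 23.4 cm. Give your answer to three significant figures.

2810 V

In a uniform field, potential decreases in the direction of E: ΔV = −E·d for a displacement d parallel to E.
Going from Q to P is a displacement of 23.4 cm opposite to the field, so V_P − V_Q = +Ed = 2810 V.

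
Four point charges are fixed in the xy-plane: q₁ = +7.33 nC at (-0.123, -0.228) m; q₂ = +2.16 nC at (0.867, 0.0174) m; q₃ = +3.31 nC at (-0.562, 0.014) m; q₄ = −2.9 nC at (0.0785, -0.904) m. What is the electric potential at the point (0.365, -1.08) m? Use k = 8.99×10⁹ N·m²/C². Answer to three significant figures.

The total potential is the scalar sum of each charge's contribution, V = Σ kqᵢ/rᵢ.
Distances from the field point to each charge: r₁ = 0.982 m, r₂ = 1.21 m, r₃ = 1.43 m, r₄ = 0.336 m.
V = k[(7.33×10⁻⁹)/(0.982) + (2.16×10⁻⁹)/(1.21) + (3.31×10⁻⁹)/(1.43) + (-2.90×10⁻⁹)/(0.336)] = 26.4 V.

26.4 V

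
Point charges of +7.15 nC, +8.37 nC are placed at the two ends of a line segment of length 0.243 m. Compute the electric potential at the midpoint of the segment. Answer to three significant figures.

Electric potential is a scalar, so the contributions from each charge add algebraically: V = Σ kqᵢ/rᵢ.
Each charge is 0.121 m from the midpoint.
V = k[(7.15×10⁻⁹)/(0.121) + (8.37×10⁻⁹)/(0.121)] = 1150 V.

1150 V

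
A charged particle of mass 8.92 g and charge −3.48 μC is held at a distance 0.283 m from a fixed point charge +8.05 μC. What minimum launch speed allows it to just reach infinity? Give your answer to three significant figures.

14.1 m/s

To just escape, total mechanical energy must reach zero at infinity: ½mv²_min + U = 0, so ½mv²_min = −U = |kQq|/r.
|U| = |kQq|/r = (8.99×10⁹ N·m²/C²)(8.05×10⁻⁶)(3.48×10⁻⁶)/(0.283) = 0.890 J.
v_min = √(2|U|/m) = √(2·0.890/8.92×10⁻³) = 14.1 m/s.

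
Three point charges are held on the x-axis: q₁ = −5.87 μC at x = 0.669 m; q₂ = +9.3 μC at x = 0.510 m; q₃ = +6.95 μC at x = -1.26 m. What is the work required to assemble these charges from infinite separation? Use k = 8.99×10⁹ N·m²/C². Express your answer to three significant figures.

-2.95 J

The assembly work is the sum of pairwise potential energies, U = Σ_{i<j} kqᵢqⱼ/rᵢⱼ.
Pair separations: r₁₂ = 0.159 m, r₁₃ = 1.93 m, r₂₃ = 1.77 m.
U = (-3.09) + (-0.190) + (0.328) = -2.95 J.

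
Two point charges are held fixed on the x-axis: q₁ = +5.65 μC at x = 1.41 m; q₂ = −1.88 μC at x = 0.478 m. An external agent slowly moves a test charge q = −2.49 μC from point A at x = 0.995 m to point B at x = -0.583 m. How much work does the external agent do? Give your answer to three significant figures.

For quasistatic motion the external work equals the change in potential energy: W_ext = qΔV = q(V_B − V_A).
At A: distances to the source charges are 0.415 m, 0.517 m; V_A = Σ kqᵢ/rᵢ = 8.97×10⁴ V.
At B: distances to the source charges are 1.99 m, 1.06 m; V_B = Σ kqᵢ/rᵢ = 9560 V.
ΔV = V_B − V_A = -8.01×10⁴ V.
W_ext = qΔV = (-2.49×10⁻⁶ C)(-8.01×10⁴ V) = 0.200 J.

0.200 J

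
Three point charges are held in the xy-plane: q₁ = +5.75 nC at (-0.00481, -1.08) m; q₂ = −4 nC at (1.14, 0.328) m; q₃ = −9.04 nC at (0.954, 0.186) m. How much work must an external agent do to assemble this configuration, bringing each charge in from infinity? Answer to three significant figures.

9.81×10⁻⁷ J

The assembly work is the sum of pairwise potential energies, U = Σ_{i<j} kqᵢqⱼ/rᵢⱼ.
Pair separations: r₁₂ = 1.81 m, r₁₃ = 1.59 m, r₂₃ = 0.234 m.
U = (-1.14×10⁻⁷) + (-2.94×10⁻⁷) + (1.39×10⁻⁶) = 9.81×10⁻⁷ J.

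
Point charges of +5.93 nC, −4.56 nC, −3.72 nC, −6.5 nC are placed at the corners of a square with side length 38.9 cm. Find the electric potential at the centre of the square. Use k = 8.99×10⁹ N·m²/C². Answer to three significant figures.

Electric potential is a scalar, so the contributions from each charge add algebraically: V = Σ kqᵢ/rᵢ.
The distance from each corner to the centre is a√2/2 = 0.275 m.
V = k[(5.93×10⁻⁹)/(0.275) + (-4.56×10⁻⁹)/(0.275) + (-3.72×10⁻⁹)/(0.275) + (-6.50×10⁻⁹)/(0.275)] = -289 V.

-289 V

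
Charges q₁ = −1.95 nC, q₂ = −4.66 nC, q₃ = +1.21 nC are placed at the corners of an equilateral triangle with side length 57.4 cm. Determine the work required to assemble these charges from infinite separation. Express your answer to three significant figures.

1.71×10⁻⁸ J

The assembly work is the sum of pairwise potential energies, U = Σ_{i<j} kqᵢqⱼ/rᵢⱼ.
All three pair separations equal the side length, 0.574 m.
U = (1.42×10⁻⁷) + (-3.70×10⁻⁸) + (-8.83×10⁻⁸) = 1.71×10⁻⁸ J.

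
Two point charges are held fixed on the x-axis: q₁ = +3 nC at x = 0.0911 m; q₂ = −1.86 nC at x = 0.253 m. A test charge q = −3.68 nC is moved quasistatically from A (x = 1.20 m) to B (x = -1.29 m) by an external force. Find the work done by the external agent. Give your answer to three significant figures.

For quasistatic motion the external work equals the change in potential energy: W_ext = qΔV = q(V_B − V_A).
At A: distances to the source charges are 1.11 m, 0.947 m; V_A = Σ kqᵢ/rᵢ = 6.66 V.
At B: distances to the source charges are 1.38 m, 1.54 m; V_B = Σ kqᵢ/rᵢ = 8.69 V.
ΔV = V_B − V_A = 2.03 V.
W_ext = qΔV = (-3.68×10⁻⁹ C)(2.03 V) = -7.46×10⁻⁹ J.

-7.46×10⁻⁹ J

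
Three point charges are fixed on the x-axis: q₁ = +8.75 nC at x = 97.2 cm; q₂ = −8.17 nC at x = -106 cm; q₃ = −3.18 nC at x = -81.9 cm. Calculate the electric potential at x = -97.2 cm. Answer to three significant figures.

Electric potential is a scalar, so the contributions from each charge add algebraically: V = Σ kqᵢ/rᵢ.
Distances from the field point to each charge: r₁ = 1.94 m, r₂ = 0.0880 m, r₃ = 0.153 m.
V = k[(8.75×10⁻⁹)/(1.94) + (-8.17×10⁻⁹)/(0.0880) + (-3.18×10⁻⁹)/(0.153)] = -981 V.

-981 V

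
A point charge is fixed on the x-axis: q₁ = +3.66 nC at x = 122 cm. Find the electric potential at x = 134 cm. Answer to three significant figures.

274 V

The total potential is the scalar sum of each charge's contribution, V = Σ kqᵢ/rᵢ.
V = k[(3.66×10⁻⁹)/(0.120)] = 274 V.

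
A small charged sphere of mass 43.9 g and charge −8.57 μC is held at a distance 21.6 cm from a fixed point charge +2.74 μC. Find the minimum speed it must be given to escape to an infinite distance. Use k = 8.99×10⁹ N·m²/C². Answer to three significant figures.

To just escape, total mechanical energy must reach zero at infinity: ½mv²_min + U = 0, so ½mv²_min = −U = |kQq|/r.
|U| = |kQq|/r = (8.99×10⁹ N·m²/C²)(2.74×10⁻⁶)(8.57×10⁻⁶)/(0.216) = 0.977 J.
v_min = √(2|U|/m) = √(2·0.977/0.0439) = 6.67 m/s.

6.67 m/s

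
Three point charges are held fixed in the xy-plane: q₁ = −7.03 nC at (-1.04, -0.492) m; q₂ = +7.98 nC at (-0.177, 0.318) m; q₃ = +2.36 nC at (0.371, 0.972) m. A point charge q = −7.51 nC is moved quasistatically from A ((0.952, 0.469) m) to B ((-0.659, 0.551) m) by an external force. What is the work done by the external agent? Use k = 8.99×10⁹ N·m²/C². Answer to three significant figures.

For quasistatic motion the external work equals the change in potential energy: W_ext = qΔV = q(V_B − V_A).
At A: distances to the source charges are 2.21 m, 1.14 m, 0.768 m; V_A = Σ kqᵢ/rᵢ = 62.0 V.
At B: distances to the source charges are 1.11 m, 0.535 m, 1.11 m; V_B = Σ kqᵢ/rᵢ = 96.2 V.
ΔV = V_B − V_A = 34.1 V.
W_ext = qΔV = (-7.51×10⁻⁹ C)(34.1 V) = -2.56×10⁻⁷ J.

-2.56×10⁻⁷ J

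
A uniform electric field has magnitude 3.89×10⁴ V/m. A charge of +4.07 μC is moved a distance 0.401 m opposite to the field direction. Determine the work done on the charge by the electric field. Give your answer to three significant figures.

The potential change for a displacement 0.401 m opposite to the field direction is ΔV = +Ed = 1.56×10⁴ V.
W_field = −qΔV = -0.0635 J.

-0.0635 J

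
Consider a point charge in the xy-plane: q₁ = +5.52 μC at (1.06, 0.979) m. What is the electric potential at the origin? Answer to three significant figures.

The total potential is the scalar sum of each charge's contribution, V = Σ kqᵢ/rᵢ.
Distances from the field point to each charge: r₁ = 1.44 m.
V = k[(5.52×10⁻⁶)/(1.44)] = 3.44×10⁴ V.

3.44×10⁴ V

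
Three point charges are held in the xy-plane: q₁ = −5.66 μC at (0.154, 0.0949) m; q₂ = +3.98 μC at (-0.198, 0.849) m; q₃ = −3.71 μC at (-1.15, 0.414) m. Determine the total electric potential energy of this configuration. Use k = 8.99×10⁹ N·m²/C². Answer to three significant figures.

The assembly work is the sum of pairwise potential energies, U = Σ_{i<j} kqᵢqⱼ/rᵢⱼ.
Pair separations: r₁₂ = 0.832 m, r₁₃ = 1.34 m, r₂₃ = 1.05 m.
U = (-0.243) + (0.141) + (-0.127) = -0.230 J.

-0.230 J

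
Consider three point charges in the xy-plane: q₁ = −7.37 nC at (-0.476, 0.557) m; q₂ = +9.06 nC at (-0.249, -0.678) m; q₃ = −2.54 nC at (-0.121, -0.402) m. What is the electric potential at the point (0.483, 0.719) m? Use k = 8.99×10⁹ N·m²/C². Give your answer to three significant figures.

-34.4 V

Electric potential is a scalar, so the contributions from each charge add algebraically: V = Σ kqᵢ/rᵢ.
Distances from the field point to each charge: r₁ = 0.973 m, r₂ = 1.58 m, r₃ = 1.27 m.
V = k[(-7.37×10⁻⁹)/(0.973) + (9.06×10⁻⁹)/(1.58) + (-2.54×10⁻⁹)/(1.27)] = -34.4 V.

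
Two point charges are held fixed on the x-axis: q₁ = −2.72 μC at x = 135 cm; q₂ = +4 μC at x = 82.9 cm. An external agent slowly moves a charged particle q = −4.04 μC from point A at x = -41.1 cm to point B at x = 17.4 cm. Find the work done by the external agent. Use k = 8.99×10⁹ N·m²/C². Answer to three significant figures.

-0.0767 J

For quasistatic motion the external work equals the change in potential energy: W_ext = qΔV = q(V_B − V_A).
At A: distances to the source charges are 1.76 m, 1.24 m; V_A = Σ kqᵢ/rᵢ = 1.51×10⁴ V.
At B: distances to the source charges are 1.18 m, 0.655 m; V_B = Σ kqᵢ/rᵢ = 3.41×10⁴ V.
ΔV = V_B − V_A = 1.90×10⁴ V.
W_ext = qΔV = (-4.04×10⁻⁶ C)(1.90×10⁴ V) = -0.0767 J.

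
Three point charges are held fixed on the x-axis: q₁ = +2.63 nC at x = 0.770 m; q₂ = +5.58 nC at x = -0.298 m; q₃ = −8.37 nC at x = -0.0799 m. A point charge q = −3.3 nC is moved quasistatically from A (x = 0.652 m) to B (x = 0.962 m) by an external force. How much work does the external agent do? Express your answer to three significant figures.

For quasistatic motion the external work equals the change in potential energy: W_ext = qΔV = q(V_B − V_A).
At A: distances to the source charges are 0.118 m, 0.950 m, 0.732 m; V_A = Σ kqᵢ/rᵢ = 150 V.
At B: distances to the source charges are 0.192 m, 1.26 m, 1.04 m; V_B = Σ kqᵢ/rᵢ = 90.7 V.
ΔV = V_B − V_A = -59.6 V.
W_ext = qΔV = (-3.30×10⁻⁹ C)(-59.6 V) = 1.97×10⁻⁷ J.

1.97×10⁻⁷ J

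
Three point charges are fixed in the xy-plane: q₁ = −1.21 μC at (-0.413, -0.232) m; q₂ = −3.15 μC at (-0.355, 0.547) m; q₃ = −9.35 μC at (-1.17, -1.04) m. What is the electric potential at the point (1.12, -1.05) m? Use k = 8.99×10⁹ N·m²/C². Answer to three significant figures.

The total potential is the scalar sum of each charge's contribution, V = Σ kqᵢ/rᵢ.
Distances from the field point to each charge: r₁ = 1.74 m, r₂ = 2.17 m, r₃ = 2.29 m.
V = k[(-1.21×10⁻⁶)/(1.74) + (-3.15×10⁻⁶)/(2.17) + (-9.35×10⁻⁶)/(2.29)] = -5.60×10⁴ V.

-5.60×10⁴ V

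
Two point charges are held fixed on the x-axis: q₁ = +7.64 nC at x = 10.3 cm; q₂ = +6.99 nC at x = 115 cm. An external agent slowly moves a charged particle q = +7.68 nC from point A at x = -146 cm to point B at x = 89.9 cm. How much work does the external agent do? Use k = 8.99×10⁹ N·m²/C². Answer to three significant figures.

2.06×10⁻⁶ J

For quasistatic motion the external work equals the change in potential energy: W_ext = qΔV = q(V_B − V_A).
At A: distances to the source charges are 1.56 m, 2.61 m; V_A = Σ kqᵢ/rᵢ = 68.0 V.
At B: distances to the source charges are 0.796 m, 0.251 m; V_B = Σ kqᵢ/rᵢ = 337 V.
ΔV = V_B − V_A = 269 V.
W_ext = qΔV = (7.68×10⁻⁹ C)(269 V) = 2.06×10⁻⁶ J.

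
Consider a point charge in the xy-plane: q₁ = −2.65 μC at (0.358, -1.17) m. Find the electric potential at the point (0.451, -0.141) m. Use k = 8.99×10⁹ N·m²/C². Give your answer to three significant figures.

Electric potential is a scalar, so the contributions from each charge add algebraically: V = Σ kqᵢ/rᵢ.
Distances from the field point to each charge: r₁ = 1.03 m.
V = k[(-2.65×10⁻⁶)/(1.03)] = -2.31×10⁴ V.

-2.31×10⁴ V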